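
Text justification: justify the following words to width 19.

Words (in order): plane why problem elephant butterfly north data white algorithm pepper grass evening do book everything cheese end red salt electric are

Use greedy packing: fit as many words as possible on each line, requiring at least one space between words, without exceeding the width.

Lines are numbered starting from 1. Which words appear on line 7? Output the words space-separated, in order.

Line 1: ['plane', 'why', 'problem'] (min_width=17, slack=2)
Line 2: ['elephant', 'butterfly'] (min_width=18, slack=1)
Line 3: ['north', 'data', 'white'] (min_width=16, slack=3)
Line 4: ['algorithm', 'pepper'] (min_width=16, slack=3)
Line 5: ['grass', 'evening', 'do'] (min_width=16, slack=3)
Line 6: ['book', 'everything'] (min_width=15, slack=4)
Line 7: ['cheese', 'end', 'red', 'salt'] (min_width=19, slack=0)
Line 8: ['electric', 'are'] (min_width=12, slack=7)

Answer: cheese end red salt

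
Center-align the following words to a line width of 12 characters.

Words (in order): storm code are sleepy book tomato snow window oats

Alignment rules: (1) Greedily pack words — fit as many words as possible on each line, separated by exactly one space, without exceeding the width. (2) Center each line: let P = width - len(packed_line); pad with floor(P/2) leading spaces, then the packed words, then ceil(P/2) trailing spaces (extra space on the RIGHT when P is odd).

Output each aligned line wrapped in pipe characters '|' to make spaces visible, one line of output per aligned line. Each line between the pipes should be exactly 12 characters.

Line 1: ['storm', 'code'] (min_width=10, slack=2)
Line 2: ['are', 'sleepy'] (min_width=10, slack=2)
Line 3: ['book', 'tomato'] (min_width=11, slack=1)
Line 4: ['snow', 'window'] (min_width=11, slack=1)
Line 5: ['oats'] (min_width=4, slack=8)

Answer: | storm code |
| are sleepy |
|book tomato |
|snow window |
|    oats    |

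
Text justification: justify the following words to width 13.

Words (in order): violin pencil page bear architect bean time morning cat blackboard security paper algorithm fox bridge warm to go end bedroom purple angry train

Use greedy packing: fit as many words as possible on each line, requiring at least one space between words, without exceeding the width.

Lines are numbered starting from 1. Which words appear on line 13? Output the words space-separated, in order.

Line 1: ['violin', 'pencil'] (min_width=13, slack=0)
Line 2: ['page', 'bear'] (min_width=9, slack=4)
Line 3: ['architect'] (min_width=9, slack=4)
Line 4: ['bean', 'time'] (min_width=9, slack=4)
Line 5: ['morning', 'cat'] (min_width=11, slack=2)
Line 6: ['blackboard'] (min_width=10, slack=3)
Line 7: ['security'] (min_width=8, slack=5)
Line 8: ['paper'] (min_width=5, slack=8)
Line 9: ['algorithm', 'fox'] (min_width=13, slack=0)
Line 10: ['bridge', 'warm'] (min_width=11, slack=2)
Line 11: ['to', 'go', 'end'] (min_width=9, slack=4)
Line 12: ['bedroom'] (min_width=7, slack=6)
Line 13: ['purple', 'angry'] (min_width=12, slack=1)
Line 14: ['train'] (min_width=5, slack=8)

Answer: purple angry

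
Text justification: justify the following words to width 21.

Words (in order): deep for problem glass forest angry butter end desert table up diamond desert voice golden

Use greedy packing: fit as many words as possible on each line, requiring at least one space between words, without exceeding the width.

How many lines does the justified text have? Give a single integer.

Answer: 5

Derivation:
Line 1: ['deep', 'for', 'problem'] (min_width=16, slack=5)
Line 2: ['glass', 'forest', 'angry'] (min_width=18, slack=3)
Line 3: ['butter', 'end', 'desert'] (min_width=17, slack=4)
Line 4: ['table', 'up', 'diamond'] (min_width=16, slack=5)
Line 5: ['desert', 'voice', 'golden'] (min_width=19, slack=2)
Total lines: 5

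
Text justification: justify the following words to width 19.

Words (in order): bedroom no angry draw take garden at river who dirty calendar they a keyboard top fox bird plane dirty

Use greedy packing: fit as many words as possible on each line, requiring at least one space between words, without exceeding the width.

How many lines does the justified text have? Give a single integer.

Answer: 6

Derivation:
Line 1: ['bedroom', 'no', 'angry'] (min_width=16, slack=3)
Line 2: ['draw', 'take', 'garden', 'at'] (min_width=19, slack=0)
Line 3: ['river', 'who', 'dirty'] (min_width=15, slack=4)
Line 4: ['calendar', 'they', 'a'] (min_width=15, slack=4)
Line 5: ['keyboard', 'top', 'fox'] (min_width=16, slack=3)
Line 6: ['bird', 'plane', 'dirty'] (min_width=16, slack=3)
Total lines: 6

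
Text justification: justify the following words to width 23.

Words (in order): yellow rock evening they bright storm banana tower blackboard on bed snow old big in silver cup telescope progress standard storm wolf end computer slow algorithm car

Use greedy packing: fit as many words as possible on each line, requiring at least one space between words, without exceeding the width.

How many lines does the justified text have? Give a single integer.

Answer: 8

Derivation:
Line 1: ['yellow', 'rock', 'evening'] (min_width=19, slack=4)
Line 2: ['they', 'bright', 'storm'] (min_width=17, slack=6)
Line 3: ['banana', 'tower', 'blackboard'] (min_width=23, slack=0)
Line 4: ['on', 'bed', 'snow', 'old', 'big', 'in'] (min_width=22, slack=1)
Line 5: ['silver', 'cup', 'telescope'] (min_width=20, slack=3)
Line 6: ['progress', 'standard', 'storm'] (min_width=23, slack=0)
Line 7: ['wolf', 'end', 'computer', 'slow'] (min_width=22, slack=1)
Line 8: ['algorithm', 'car'] (min_width=13, slack=10)
Total lines: 8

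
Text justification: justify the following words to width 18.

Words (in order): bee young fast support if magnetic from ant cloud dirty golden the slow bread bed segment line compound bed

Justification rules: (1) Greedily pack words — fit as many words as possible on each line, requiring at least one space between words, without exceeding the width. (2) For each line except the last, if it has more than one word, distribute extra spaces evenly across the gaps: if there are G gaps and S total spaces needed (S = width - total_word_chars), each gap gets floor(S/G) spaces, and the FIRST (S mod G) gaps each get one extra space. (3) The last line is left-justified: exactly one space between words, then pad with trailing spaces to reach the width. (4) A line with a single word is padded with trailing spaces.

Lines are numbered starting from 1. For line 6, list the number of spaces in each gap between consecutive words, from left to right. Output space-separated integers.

Answer: 7

Derivation:
Line 1: ['bee', 'young', 'fast'] (min_width=14, slack=4)
Line 2: ['support', 'if'] (min_width=10, slack=8)
Line 3: ['magnetic', 'from', 'ant'] (min_width=17, slack=1)
Line 4: ['cloud', 'dirty', 'golden'] (min_width=18, slack=0)
Line 5: ['the', 'slow', 'bread', 'bed'] (min_width=18, slack=0)
Line 6: ['segment', 'line'] (min_width=12, slack=6)
Line 7: ['compound', 'bed'] (min_width=12, slack=6)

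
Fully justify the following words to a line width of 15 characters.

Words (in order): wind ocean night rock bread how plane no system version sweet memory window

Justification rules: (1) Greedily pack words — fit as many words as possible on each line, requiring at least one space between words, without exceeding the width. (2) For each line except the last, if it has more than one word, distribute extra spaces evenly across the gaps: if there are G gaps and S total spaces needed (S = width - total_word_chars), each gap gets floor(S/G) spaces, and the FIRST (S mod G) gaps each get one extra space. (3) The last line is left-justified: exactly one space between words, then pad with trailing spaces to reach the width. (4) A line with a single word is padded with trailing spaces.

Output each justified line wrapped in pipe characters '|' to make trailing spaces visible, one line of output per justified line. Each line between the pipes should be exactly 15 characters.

Line 1: ['wind', 'ocean'] (min_width=10, slack=5)
Line 2: ['night', 'rock'] (min_width=10, slack=5)
Line 3: ['bread', 'how', 'plane'] (min_width=15, slack=0)
Line 4: ['no', 'system'] (min_width=9, slack=6)
Line 5: ['version', 'sweet'] (min_width=13, slack=2)
Line 6: ['memory', 'window'] (min_width=13, slack=2)

Answer: |wind      ocean|
|night      rock|
|bread how plane|
|no       system|
|version   sweet|
|memory window  |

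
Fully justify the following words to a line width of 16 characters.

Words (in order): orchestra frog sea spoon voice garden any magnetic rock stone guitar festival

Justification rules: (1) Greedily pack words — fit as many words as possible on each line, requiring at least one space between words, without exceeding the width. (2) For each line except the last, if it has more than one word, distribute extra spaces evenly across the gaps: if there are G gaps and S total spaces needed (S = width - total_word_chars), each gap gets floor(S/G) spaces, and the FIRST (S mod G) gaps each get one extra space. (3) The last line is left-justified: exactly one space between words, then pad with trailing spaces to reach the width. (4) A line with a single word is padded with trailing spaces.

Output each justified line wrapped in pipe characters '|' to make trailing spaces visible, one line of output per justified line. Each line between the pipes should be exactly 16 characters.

Answer: |orchestra   frog|
|sea  spoon voice|
|garden       any|
|magnetic    rock|
|stone     guitar|
|festival        |

Derivation:
Line 1: ['orchestra', 'frog'] (min_width=14, slack=2)
Line 2: ['sea', 'spoon', 'voice'] (min_width=15, slack=1)
Line 3: ['garden', 'any'] (min_width=10, slack=6)
Line 4: ['magnetic', 'rock'] (min_width=13, slack=3)
Line 5: ['stone', 'guitar'] (min_width=12, slack=4)
Line 6: ['festival'] (min_width=8, slack=8)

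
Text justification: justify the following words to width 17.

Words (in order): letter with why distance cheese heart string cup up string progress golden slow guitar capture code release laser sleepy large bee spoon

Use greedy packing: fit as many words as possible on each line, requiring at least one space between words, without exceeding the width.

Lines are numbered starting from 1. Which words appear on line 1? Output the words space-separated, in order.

Line 1: ['letter', 'with', 'why'] (min_width=15, slack=2)
Line 2: ['distance', 'cheese'] (min_width=15, slack=2)
Line 3: ['heart', 'string', 'cup'] (min_width=16, slack=1)
Line 4: ['up', 'string'] (min_width=9, slack=8)
Line 5: ['progress', 'golden'] (min_width=15, slack=2)
Line 6: ['slow', 'guitar'] (min_width=11, slack=6)
Line 7: ['capture', 'code'] (min_width=12, slack=5)
Line 8: ['release', 'laser'] (min_width=13, slack=4)
Line 9: ['sleepy', 'large', 'bee'] (min_width=16, slack=1)
Line 10: ['spoon'] (min_width=5, slack=12)

Answer: letter with why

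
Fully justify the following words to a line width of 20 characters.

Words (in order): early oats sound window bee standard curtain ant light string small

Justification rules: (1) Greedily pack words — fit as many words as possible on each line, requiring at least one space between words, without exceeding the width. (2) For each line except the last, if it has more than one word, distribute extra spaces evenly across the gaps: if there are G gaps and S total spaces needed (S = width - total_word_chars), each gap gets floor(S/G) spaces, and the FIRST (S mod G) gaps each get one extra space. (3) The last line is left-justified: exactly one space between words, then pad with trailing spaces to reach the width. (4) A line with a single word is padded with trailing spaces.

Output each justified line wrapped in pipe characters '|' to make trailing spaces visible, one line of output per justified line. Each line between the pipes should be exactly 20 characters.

Line 1: ['early', 'oats', 'sound'] (min_width=16, slack=4)
Line 2: ['window', 'bee', 'standard'] (min_width=19, slack=1)
Line 3: ['curtain', 'ant', 'light'] (min_width=17, slack=3)
Line 4: ['string', 'small'] (min_width=12, slack=8)

Answer: |early   oats   sound|
|window  bee standard|
|curtain   ant  light|
|string small        |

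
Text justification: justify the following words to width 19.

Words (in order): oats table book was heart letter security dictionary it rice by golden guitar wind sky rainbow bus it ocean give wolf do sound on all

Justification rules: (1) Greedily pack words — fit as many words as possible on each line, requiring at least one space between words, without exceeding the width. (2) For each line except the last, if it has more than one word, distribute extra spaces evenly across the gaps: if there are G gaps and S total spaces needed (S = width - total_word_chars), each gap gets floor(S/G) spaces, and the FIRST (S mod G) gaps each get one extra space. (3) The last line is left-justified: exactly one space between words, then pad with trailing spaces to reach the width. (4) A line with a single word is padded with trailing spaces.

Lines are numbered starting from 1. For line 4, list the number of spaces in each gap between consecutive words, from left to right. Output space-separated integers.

Answer: 2 2 1

Derivation:
Line 1: ['oats', 'table', 'book', 'was'] (min_width=19, slack=0)
Line 2: ['heart', 'letter'] (min_width=12, slack=7)
Line 3: ['security', 'dictionary'] (min_width=19, slack=0)
Line 4: ['it', 'rice', 'by', 'golden'] (min_width=17, slack=2)
Line 5: ['guitar', 'wind', 'sky'] (min_width=15, slack=4)
Line 6: ['rainbow', 'bus', 'it'] (min_width=14, slack=5)
Line 7: ['ocean', 'give', 'wolf', 'do'] (min_width=18, slack=1)
Line 8: ['sound', 'on', 'all'] (min_width=12, slack=7)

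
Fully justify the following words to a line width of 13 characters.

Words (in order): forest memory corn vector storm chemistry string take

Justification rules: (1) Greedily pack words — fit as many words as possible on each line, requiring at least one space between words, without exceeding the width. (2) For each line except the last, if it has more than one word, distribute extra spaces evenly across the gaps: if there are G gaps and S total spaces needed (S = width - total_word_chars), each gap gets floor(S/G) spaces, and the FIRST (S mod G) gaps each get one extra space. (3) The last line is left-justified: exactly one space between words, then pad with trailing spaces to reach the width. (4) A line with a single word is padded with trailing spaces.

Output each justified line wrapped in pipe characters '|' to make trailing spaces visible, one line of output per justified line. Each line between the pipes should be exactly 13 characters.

Line 1: ['forest', 'memory'] (min_width=13, slack=0)
Line 2: ['corn', 'vector'] (min_width=11, slack=2)
Line 3: ['storm'] (min_width=5, slack=8)
Line 4: ['chemistry'] (min_width=9, slack=4)
Line 5: ['string', 'take'] (min_width=11, slack=2)

Answer: |forest memory|
|corn   vector|
|storm        |
|chemistry    |
|string take  |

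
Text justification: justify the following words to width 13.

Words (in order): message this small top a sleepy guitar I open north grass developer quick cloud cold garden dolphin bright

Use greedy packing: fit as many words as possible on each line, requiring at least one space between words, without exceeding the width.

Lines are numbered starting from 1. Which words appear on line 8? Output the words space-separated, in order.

Answer: cold garden

Derivation:
Line 1: ['message', 'this'] (min_width=12, slack=1)
Line 2: ['small', 'top', 'a'] (min_width=11, slack=2)
Line 3: ['sleepy', 'guitar'] (min_width=13, slack=0)
Line 4: ['I', 'open', 'north'] (min_width=12, slack=1)
Line 5: ['grass'] (min_width=5, slack=8)
Line 6: ['developer'] (min_width=9, slack=4)
Line 7: ['quick', 'cloud'] (min_width=11, slack=2)
Line 8: ['cold', 'garden'] (min_width=11, slack=2)
Line 9: ['dolphin'] (min_width=7, slack=6)
Line 10: ['bright'] (min_width=6, slack=7)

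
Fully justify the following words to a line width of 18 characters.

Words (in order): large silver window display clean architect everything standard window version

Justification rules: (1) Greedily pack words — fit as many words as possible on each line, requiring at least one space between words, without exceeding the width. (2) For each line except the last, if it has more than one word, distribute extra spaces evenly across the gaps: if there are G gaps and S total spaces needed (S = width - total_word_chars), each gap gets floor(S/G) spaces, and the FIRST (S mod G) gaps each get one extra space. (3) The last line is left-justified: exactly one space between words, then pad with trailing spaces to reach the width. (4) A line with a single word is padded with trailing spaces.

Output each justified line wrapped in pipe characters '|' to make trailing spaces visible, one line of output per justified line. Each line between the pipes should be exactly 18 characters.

Line 1: ['large', 'silver'] (min_width=12, slack=6)
Line 2: ['window', 'display'] (min_width=14, slack=4)
Line 3: ['clean', 'architect'] (min_width=15, slack=3)
Line 4: ['everything'] (min_width=10, slack=8)
Line 5: ['standard', 'window'] (min_width=15, slack=3)
Line 6: ['version'] (min_width=7, slack=11)

Answer: |large       silver|
|window     display|
|clean    architect|
|everything        |
|standard    window|
|version           |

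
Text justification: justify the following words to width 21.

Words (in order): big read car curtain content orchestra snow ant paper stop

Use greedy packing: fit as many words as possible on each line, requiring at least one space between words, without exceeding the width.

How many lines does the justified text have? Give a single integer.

Answer: 3

Derivation:
Line 1: ['big', 'read', 'car', 'curtain'] (min_width=20, slack=1)
Line 2: ['content', 'orchestra'] (min_width=17, slack=4)
Line 3: ['snow', 'ant', 'paper', 'stop'] (min_width=19, slack=2)
Total lines: 3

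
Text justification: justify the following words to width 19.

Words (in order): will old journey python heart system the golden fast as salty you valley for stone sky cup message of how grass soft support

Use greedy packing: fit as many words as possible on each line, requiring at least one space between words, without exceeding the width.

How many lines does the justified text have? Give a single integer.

Answer: 7

Derivation:
Line 1: ['will', 'old', 'journey'] (min_width=16, slack=3)
Line 2: ['python', 'heart', 'system'] (min_width=19, slack=0)
Line 3: ['the', 'golden', 'fast', 'as'] (min_width=18, slack=1)
Line 4: ['salty', 'you', 'valley'] (min_width=16, slack=3)
Line 5: ['for', 'stone', 'sky', 'cup'] (min_width=17, slack=2)
Line 6: ['message', 'of', 'how'] (min_width=14, slack=5)
Line 7: ['grass', 'soft', 'support'] (min_width=18, slack=1)
Total lines: 7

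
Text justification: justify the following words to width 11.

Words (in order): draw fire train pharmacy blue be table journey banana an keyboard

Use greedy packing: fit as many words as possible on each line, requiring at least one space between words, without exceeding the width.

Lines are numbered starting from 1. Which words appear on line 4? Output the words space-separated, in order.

Answer: blue be

Derivation:
Line 1: ['draw', 'fire'] (min_width=9, slack=2)
Line 2: ['train'] (min_width=5, slack=6)
Line 3: ['pharmacy'] (min_width=8, slack=3)
Line 4: ['blue', 'be'] (min_width=7, slack=4)
Line 5: ['table'] (min_width=5, slack=6)
Line 6: ['journey'] (min_width=7, slack=4)
Line 7: ['banana', 'an'] (min_width=9, slack=2)
Line 8: ['keyboard'] (min_width=8, slack=3)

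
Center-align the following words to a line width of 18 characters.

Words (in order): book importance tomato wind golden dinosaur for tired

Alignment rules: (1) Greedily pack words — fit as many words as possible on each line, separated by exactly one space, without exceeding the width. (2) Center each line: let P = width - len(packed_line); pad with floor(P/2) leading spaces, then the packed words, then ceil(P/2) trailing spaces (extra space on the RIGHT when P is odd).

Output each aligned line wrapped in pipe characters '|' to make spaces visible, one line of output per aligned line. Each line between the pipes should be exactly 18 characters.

Answer: | book importance  |
|tomato wind golden|
|dinosaur for tired|

Derivation:
Line 1: ['book', 'importance'] (min_width=15, slack=3)
Line 2: ['tomato', 'wind', 'golden'] (min_width=18, slack=0)
Line 3: ['dinosaur', 'for', 'tired'] (min_width=18, slack=0)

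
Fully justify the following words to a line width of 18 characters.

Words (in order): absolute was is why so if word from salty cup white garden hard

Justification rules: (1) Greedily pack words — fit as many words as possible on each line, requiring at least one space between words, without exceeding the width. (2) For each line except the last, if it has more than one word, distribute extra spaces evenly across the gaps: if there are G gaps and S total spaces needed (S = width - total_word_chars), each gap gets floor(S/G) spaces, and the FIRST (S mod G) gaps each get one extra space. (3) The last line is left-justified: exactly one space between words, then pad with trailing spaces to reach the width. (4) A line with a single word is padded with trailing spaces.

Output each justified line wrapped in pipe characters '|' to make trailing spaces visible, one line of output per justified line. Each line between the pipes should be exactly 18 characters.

Line 1: ['absolute', 'was', 'is'] (min_width=15, slack=3)
Line 2: ['why', 'so', 'if', 'word'] (min_width=14, slack=4)
Line 3: ['from', 'salty', 'cup'] (min_width=14, slack=4)
Line 4: ['white', 'garden', 'hard'] (min_width=17, slack=1)

Answer: |absolute   was  is|
|why   so  if  word|
|from   salty   cup|
|white garden hard |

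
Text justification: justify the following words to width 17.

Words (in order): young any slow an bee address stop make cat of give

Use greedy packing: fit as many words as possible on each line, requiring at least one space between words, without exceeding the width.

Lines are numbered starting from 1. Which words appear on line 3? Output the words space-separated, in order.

Answer: make cat of give

Derivation:
Line 1: ['young', 'any', 'slow', 'an'] (min_width=17, slack=0)
Line 2: ['bee', 'address', 'stop'] (min_width=16, slack=1)
Line 3: ['make', 'cat', 'of', 'give'] (min_width=16, slack=1)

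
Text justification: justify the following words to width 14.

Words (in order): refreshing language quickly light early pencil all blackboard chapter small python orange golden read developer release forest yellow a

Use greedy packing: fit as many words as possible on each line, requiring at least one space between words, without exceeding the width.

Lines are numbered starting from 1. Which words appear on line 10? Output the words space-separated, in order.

Line 1: ['refreshing'] (min_width=10, slack=4)
Line 2: ['language'] (min_width=8, slack=6)
Line 3: ['quickly', 'light'] (min_width=13, slack=1)
Line 4: ['early', 'pencil'] (min_width=12, slack=2)
Line 5: ['all', 'blackboard'] (min_width=14, slack=0)
Line 6: ['chapter', 'small'] (min_width=13, slack=1)
Line 7: ['python', 'orange'] (min_width=13, slack=1)
Line 8: ['golden', 'read'] (min_width=11, slack=3)
Line 9: ['developer'] (min_width=9, slack=5)
Line 10: ['release', 'forest'] (min_width=14, slack=0)
Line 11: ['yellow', 'a'] (min_width=8, slack=6)

Answer: release forest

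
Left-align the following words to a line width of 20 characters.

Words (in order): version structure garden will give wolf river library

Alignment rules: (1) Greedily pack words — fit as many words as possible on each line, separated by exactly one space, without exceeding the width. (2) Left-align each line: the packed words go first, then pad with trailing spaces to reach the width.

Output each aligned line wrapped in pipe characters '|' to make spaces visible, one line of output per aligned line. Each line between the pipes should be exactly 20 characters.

Line 1: ['version', 'structure'] (min_width=17, slack=3)
Line 2: ['garden', 'will', 'give'] (min_width=16, slack=4)
Line 3: ['wolf', 'river', 'library'] (min_width=18, slack=2)

Answer: |version structure   |
|garden will give    |
|wolf river library  |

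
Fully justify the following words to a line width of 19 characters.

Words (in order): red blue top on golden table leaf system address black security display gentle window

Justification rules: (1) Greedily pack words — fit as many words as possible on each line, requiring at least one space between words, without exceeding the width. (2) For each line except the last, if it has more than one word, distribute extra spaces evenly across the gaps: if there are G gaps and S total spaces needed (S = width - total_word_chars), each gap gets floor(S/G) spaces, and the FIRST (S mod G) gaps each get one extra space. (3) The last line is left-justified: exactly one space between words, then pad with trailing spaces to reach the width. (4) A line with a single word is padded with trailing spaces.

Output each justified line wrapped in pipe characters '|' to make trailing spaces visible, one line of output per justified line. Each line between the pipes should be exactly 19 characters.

Line 1: ['red', 'blue', 'top', 'on'] (min_width=15, slack=4)
Line 2: ['golden', 'table', 'leaf'] (min_width=17, slack=2)
Line 3: ['system', 'address'] (min_width=14, slack=5)
Line 4: ['black', 'security'] (min_width=14, slack=5)
Line 5: ['display', 'gentle'] (min_width=14, slack=5)
Line 6: ['window'] (min_width=6, slack=13)

Answer: |red   blue  top  on|
|golden  table  leaf|
|system      address|
|black      security|
|display      gentle|
|window             |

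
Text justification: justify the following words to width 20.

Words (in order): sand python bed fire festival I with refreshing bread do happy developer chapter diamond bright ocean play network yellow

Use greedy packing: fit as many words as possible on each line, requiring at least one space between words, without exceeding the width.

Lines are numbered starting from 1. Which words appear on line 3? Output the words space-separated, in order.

Answer: refreshing bread do

Derivation:
Line 1: ['sand', 'python', 'bed', 'fire'] (min_width=20, slack=0)
Line 2: ['festival', 'I', 'with'] (min_width=15, slack=5)
Line 3: ['refreshing', 'bread', 'do'] (min_width=19, slack=1)
Line 4: ['happy', 'developer'] (min_width=15, slack=5)
Line 5: ['chapter', 'diamond'] (min_width=15, slack=5)
Line 6: ['bright', 'ocean', 'play'] (min_width=17, slack=3)
Line 7: ['network', 'yellow'] (min_width=14, slack=6)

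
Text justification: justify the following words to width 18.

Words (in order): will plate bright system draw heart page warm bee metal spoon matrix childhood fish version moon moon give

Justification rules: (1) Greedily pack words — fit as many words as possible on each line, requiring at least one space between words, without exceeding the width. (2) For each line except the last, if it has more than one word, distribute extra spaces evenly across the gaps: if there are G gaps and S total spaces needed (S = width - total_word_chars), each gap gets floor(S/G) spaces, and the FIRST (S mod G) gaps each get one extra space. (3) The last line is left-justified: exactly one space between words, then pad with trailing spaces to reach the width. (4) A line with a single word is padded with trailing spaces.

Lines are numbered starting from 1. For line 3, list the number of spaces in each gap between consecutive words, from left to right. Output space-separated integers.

Answer: 4 3

Derivation:
Line 1: ['will', 'plate', 'bright'] (min_width=17, slack=1)
Line 2: ['system', 'draw', 'heart'] (min_width=17, slack=1)
Line 3: ['page', 'warm', 'bee'] (min_width=13, slack=5)
Line 4: ['metal', 'spoon', 'matrix'] (min_width=18, slack=0)
Line 5: ['childhood', 'fish'] (min_width=14, slack=4)
Line 6: ['version', 'moon', 'moon'] (min_width=17, slack=1)
Line 7: ['give'] (min_width=4, slack=14)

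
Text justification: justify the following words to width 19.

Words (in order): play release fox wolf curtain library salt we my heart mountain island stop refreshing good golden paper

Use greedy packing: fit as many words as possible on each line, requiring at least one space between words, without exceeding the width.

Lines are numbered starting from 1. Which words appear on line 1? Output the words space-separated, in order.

Line 1: ['play', 'release', 'fox'] (min_width=16, slack=3)
Line 2: ['wolf', 'curtain'] (min_width=12, slack=7)
Line 3: ['library', 'salt', 'we', 'my'] (min_width=18, slack=1)
Line 4: ['heart', 'mountain'] (min_width=14, slack=5)
Line 5: ['island', 'stop'] (min_width=11, slack=8)
Line 6: ['refreshing', 'good'] (min_width=15, slack=4)
Line 7: ['golden', 'paper'] (min_width=12, slack=7)

Answer: play release fox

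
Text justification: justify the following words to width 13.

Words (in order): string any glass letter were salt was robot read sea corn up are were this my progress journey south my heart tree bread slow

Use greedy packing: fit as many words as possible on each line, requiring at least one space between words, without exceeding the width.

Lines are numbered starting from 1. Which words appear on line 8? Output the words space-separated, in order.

Answer: journey south

Derivation:
Line 1: ['string', 'any'] (min_width=10, slack=3)
Line 2: ['glass', 'letter'] (min_width=12, slack=1)
Line 3: ['were', 'salt', 'was'] (min_width=13, slack=0)
Line 4: ['robot', 'read'] (min_width=10, slack=3)
Line 5: ['sea', 'corn', 'up'] (min_width=11, slack=2)
Line 6: ['are', 'were', 'this'] (min_width=13, slack=0)
Line 7: ['my', 'progress'] (min_width=11, slack=2)
Line 8: ['journey', 'south'] (min_width=13, slack=0)
Line 9: ['my', 'heart', 'tree'] (min_width=13, slack=0)
Line 10: ['bread', 'slow'] (min_width=10, slack=3)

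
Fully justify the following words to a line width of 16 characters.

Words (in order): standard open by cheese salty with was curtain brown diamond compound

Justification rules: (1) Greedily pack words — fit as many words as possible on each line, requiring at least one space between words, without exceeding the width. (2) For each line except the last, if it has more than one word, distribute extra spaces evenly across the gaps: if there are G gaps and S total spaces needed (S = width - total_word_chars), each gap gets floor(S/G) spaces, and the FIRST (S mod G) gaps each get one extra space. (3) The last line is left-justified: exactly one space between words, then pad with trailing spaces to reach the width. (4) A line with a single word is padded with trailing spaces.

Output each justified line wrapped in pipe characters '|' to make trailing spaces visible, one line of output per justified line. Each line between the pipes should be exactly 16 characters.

Answer: |standard open by|
|cheese     salty|
|with was curtain|
|brown    diamond|
|compound        |

Derivation:
Line 1: ['standard', 'open', 'by'] (min_width=16, slack=0)
Line 2: ['cheese', 'salty'] (min_width=12, slack=4)
Line 3: ['with', 'was', 'curtain'] (min_width=16, slack=0)
Line 4: ['brown', 'diamond'] (min_width=13, slack=3)
Line 5: ['compound'] (min_width=8, slack=8)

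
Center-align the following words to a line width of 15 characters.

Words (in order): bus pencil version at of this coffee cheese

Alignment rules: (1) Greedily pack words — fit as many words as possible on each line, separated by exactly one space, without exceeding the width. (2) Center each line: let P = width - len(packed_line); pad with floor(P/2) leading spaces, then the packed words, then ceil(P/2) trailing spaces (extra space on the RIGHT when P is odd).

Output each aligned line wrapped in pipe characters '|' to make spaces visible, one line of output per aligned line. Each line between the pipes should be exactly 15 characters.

Line 1: ['bus', 'pencil'] (min_width=10, slack=5)
Line 2: ['version', 'at', 'of'] (min_width=13, slack=2)
Line 3: ['this', 'coffee'] (min_width=11, slack=4)
Line 4: ['cheese'] (min_width=6, slack=9)

Answer: |  bus pencil   |
| version at of |
|  this coffee  |
|    cheese     |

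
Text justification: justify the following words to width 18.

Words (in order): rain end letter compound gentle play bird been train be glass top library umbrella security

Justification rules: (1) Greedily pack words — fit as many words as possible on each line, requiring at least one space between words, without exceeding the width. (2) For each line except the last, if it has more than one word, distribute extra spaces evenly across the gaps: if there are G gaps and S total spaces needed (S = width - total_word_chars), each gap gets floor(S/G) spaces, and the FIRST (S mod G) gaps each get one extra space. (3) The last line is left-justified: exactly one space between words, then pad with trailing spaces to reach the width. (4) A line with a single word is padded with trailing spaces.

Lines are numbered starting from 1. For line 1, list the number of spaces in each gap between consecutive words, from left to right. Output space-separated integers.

Line 1: ['rain', 'end', 'letter'] (min_width=15, slack=3)
Line 2: ['compound', 'gentle'] (min_width=15, slack=3)
Line 3: ['play', 'bird', 'been'] (min_width=14, slack=4)
Line 4: ['train', 'be', 'glass', 'top'] (min_width=18, slack=0)
Line 5: ['library', 'umbrella'] (min_width=16, slack=2)
Line 6: ['security'] (min_width=8, slack=10)

Answer: 3 2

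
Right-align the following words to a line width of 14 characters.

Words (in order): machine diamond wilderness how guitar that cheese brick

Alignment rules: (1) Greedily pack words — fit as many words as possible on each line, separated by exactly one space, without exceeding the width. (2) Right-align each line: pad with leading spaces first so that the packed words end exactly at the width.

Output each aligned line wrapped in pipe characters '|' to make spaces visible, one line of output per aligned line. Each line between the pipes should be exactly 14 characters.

Line 1: ['machine'] (min_width=7, slack=7)
Line 2: ['diamond'] (min_width=7, slack=7)
Line 3: ['wilderness', 'how'] (min_width=14, slack=0)
Line 4: ['guitar', 'that'] (min_width=11, slack=3)
Line 5: ['cheese', 'brick'] (min_width=12, slack=2)

Answer: |       machine|
|       diamond|
|wilderness how|
|   guitar that|
|  cheese brick|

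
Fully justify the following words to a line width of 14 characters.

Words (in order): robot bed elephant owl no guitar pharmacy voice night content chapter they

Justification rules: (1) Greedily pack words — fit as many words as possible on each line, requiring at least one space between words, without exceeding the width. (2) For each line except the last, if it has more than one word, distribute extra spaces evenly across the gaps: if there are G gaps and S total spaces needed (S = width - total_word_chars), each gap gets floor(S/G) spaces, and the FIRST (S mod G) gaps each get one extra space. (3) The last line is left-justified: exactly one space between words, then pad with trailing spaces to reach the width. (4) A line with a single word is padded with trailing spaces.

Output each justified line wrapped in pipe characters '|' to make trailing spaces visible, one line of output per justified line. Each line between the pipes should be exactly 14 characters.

Line 1: ['robot', 'bed'] (min_width=9, slack=5)
Line 2: ['elephant', 'owl'] (min_width=12, slack=2)
Line 3: ['no', 'guitar'] (min_width=9, slack=5)
Line 4: ['pharmacy', 'voice'] (min_width=14, slack=0)
Line 5: ['night', 'content'] (min_width=13, slack=1)
Line 6: ['chapter', 'they'] (min_width=12, slack=2)

Answer: |robot      bed|
|elephant   owl|
|no      guitar|
|pharmacy voice|
|night  content|
|chapter they  |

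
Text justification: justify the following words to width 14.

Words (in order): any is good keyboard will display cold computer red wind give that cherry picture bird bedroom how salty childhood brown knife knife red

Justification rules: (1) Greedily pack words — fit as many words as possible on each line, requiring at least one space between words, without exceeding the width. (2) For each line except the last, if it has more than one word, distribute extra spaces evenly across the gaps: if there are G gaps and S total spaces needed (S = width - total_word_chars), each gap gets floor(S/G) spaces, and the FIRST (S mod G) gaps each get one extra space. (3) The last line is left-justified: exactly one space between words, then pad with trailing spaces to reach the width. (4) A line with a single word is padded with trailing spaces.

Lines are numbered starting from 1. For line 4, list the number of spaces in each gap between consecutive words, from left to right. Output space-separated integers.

Line 1: ['any', 'is', 'good'] (min_width=11, slack=3)
Line 2: ['keyboard', 'will'] (min_width=13, slack=1)
Line 3: ['display', 'cold'] (min_width=12, slack=2)
Line 4: ['computer', 'red'] (min_width=12, slack=2)
Line 5: ['wind', 'give', 'that'] (min_width=14, slack=0)
Line 6: ['cherry', 'picture'] (min_width=14, slack=0)
Line 7: ['bird', 'bedroom'] (min_width=12, slack=2)
Line 8: ['how', 'salty'] (min_width=9, slack=5)
Line 9: ['childhood'] (min_width=9, slack=5)
Line 10: ['brown', 'knife'] (min_width=11, slack=3)
Line 11: ['knife', 'red'] (min_width=9, slack=5)

Answer: 3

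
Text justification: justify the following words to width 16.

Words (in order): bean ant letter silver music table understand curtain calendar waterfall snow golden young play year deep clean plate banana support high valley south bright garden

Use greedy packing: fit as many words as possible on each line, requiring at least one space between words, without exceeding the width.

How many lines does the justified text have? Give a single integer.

Answer: 12

Derivation:
Line 1: ['bean', 'ant', 'letter'] (min_width=15, slack=1)
Line 2: ['silver', 'music'] (min_width=12, slack=4)
Line 3: ['table', 'understand'] (min_width=16, slack=0)
Line 4: ['curtain', 'calendar'] (min_width=16, slack=0)
Line 5: ['waterfall', 'snow'] (min_width=14, slack=2)
Line 6: ['golden', 'young'] (min_width=12, slack=4)
Line 7: ['play', 'year', 'deep'] (min_width=14, slack=2)
Line 8: ['clean', 'plate'] (min_width=11, slack=5)
Line 9: ['banana', 'support'] (min_width=14, slack=2)
Line 10: ['high', 'valley'] (min_width=11, slack=5)
Line 11: ['south', 'bright'] (min_width=12, slack=4)
Line 12: ['garden'] (min_width=6, slack=10)
Total lines: 12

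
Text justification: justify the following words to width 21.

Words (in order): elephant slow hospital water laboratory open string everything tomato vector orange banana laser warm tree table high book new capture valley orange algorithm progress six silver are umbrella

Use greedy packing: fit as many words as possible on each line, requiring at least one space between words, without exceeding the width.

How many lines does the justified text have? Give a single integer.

Line 1: ['elephant', 'slow'] (min_width=13, slack=8)
Line 2: ['hospital', 'water'] (min_width=14, slack=7)
Line 3: ['laboratory', 'open'] (min_width=15, slack=6)
Line 4: ['string', 'everything'] (min_width=17, slack=4)
Line 5: ['tomato', 'vector', 'orange'] (min_width=20, slack=1)
Line 6: ['banana', 'laser', 'warm'] (min_width=17, slack=4)
Line 7: ['tree', 'table', 'high', 'book'] (min_width=20, slack=1)
Line 8: ['new', 'capture', 'valley'] (min_width=18, slack=3)
Line 9: ['orange', 'algorithm'] (min_width=16, slack=5)
Line 10: ['progress', 'six', 'silver'] (min_width=19, slack=2)
Line 11: ['are', 'umbrella'] (min_width=12, slack=9)
Total lines: 11

Answer: 11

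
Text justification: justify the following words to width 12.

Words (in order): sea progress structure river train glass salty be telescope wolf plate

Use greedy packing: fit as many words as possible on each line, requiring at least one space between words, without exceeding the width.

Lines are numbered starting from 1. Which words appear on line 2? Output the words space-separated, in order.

Answer: structure

Derivation:
Line 1: ['sea', 'progress'] (min_width=12, slack=0)
Line 2: ['structure'] (min_width=9, slack=3)
Line 3: ['river', 'train'] (min_width=11, slack=1)
Line 4: ['glass', 'salty'] (min_width=11, slack=1)
Line 5: ['be', 'telescope'] (min_width=12, slack=0)
Line 6: ['wolf', 'plate'] (min_width=10, slack=2)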